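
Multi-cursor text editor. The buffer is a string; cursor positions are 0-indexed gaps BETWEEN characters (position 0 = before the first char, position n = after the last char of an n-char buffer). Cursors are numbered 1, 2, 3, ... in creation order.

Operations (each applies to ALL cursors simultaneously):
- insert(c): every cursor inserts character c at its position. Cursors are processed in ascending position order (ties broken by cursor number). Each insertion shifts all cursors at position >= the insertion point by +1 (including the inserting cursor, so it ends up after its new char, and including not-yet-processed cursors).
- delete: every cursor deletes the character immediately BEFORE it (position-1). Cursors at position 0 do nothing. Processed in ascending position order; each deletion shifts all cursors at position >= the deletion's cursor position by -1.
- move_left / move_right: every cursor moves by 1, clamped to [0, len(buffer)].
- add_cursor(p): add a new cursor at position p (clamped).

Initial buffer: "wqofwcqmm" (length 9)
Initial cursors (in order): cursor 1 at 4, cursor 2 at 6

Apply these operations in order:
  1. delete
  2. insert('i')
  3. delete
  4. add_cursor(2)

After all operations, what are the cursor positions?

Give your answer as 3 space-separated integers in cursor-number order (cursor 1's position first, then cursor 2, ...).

Answer: 3 4 2

Derivation:
After op 1 (delete): buffer="wqowqmm" (len 7), cursors c1@3 c2@4, authorship .......
After op 2 (insert('i')): buffer="wqoiwiqmm" (len 9), cursors c1@4 c2@6, authorship ...1.2...
After op 3 (delete): buffer="wqowqmm" (len 7), cursors c1@3 c2@4, authorship .......
After op 4 (add_cursor(2)): buffer="wqowqmm" (len 7), cursors c3@2 c1@3 c2@4, authorship .......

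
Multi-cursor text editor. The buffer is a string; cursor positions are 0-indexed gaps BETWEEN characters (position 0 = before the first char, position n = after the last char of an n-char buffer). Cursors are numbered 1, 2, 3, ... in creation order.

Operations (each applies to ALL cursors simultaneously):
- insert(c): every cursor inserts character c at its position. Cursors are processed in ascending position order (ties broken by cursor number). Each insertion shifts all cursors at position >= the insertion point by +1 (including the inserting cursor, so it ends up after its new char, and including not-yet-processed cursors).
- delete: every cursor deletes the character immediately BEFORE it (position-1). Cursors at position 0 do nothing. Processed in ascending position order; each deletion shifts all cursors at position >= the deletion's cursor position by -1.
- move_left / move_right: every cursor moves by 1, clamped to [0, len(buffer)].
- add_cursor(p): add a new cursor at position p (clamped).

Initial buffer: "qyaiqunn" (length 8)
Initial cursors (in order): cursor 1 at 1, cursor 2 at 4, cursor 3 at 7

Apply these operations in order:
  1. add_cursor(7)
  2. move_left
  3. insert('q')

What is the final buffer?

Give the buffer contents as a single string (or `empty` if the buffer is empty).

After op 1 (add_cursor(7)): buffer="qyaiqunn" (len 8), cursors c1@1 c2@4 c3@7 c4@7, authorship ........
After op 2 (move_left): buffer="qyaiqunn" (len 8), cursors c1@0 c2@3 c3@6 c4@6, authorship ........
After op 3 (insert('q')): buffer="qqyaqiquqqnn" (len 12), cursors c1@1 c2@5 c3@10 c4@10, authorship 1...2...34..

Answer: qqyaqiquqqnn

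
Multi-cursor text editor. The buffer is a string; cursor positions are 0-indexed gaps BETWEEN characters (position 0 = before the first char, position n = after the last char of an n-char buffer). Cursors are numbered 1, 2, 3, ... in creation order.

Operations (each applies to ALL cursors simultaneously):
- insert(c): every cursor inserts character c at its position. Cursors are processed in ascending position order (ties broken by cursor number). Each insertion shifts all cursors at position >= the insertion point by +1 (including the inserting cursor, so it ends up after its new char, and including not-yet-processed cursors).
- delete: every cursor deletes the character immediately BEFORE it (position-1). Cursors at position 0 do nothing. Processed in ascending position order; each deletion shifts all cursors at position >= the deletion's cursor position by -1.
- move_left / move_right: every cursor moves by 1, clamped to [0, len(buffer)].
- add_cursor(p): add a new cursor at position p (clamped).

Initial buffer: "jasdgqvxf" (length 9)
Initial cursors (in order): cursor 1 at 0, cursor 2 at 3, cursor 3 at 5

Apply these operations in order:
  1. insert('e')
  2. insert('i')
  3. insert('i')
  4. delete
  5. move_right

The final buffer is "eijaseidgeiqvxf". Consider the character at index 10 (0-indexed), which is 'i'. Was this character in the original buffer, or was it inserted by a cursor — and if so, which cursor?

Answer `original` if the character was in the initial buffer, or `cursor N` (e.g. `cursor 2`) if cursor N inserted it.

Answer: cursor 3

Derivation:
After op 1 (insert('e')): buffer="ejasedgeqvxf" (len 12), cursors c1@1 c2@5 c3@8, authorship 1...2..3....
After op 2 (insert('i')): buffer="eijaseidgeiqvxf" (len 15), cursors c1@2 c2@7 c3@11, authorship 11...22..33....
After op 3 (insert('i')): buffer="eiijaseiidgeiiqvxf" (len 18), cursors c1@3 c2@9 c3@14, authorship 111...222..333....
After op 4 (delete): buffer="eijaseidgeiqvxf" (len 15), cursors c1@2 c2@7 c3@11, authorship 11...22..33....
After op 5 (move_right): buffer="eijaseidgeiqvxf" (len 15), cursors c1@3 c2@8 c3@12, authorship 11...22..33....
Authorship (.=original, N=cursor N): 1 1 . . . 2 2 . . 3 3 . . . .
Index 10: author = 3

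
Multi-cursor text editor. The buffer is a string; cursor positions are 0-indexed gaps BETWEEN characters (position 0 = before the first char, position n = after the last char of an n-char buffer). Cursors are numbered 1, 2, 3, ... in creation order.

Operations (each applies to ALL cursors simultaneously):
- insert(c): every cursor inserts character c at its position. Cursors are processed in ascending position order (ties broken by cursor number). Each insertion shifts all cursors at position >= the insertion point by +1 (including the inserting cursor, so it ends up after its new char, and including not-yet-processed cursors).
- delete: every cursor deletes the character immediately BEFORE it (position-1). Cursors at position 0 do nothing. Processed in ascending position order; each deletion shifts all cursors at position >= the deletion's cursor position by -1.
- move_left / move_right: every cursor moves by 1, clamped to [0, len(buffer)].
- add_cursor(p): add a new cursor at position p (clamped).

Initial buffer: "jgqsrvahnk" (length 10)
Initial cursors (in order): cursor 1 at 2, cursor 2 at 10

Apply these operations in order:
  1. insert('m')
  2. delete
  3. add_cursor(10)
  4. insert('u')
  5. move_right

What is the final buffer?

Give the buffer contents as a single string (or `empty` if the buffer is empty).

After op 1 (insert('m')): buffer="jgmqsrvahnkm" (len 12), cursors c1@3 c2@12, authorship ..1........2
After op 2 (delete): buffer="jgqsrvahnk" (len 10), cursors c1@2 c2@10, authorship ..........
After op 3 (add_cursor(10)): buffer="jgqsrvahnk" (len 10), cursors c1@2 c2@10 c3@10, authorship ..........
After op 4 (insert('u')): buffer="jguqsrvahnkuu" (len 13), cursors c1@3 c2@13 c3@13, authorship ..1........23
After op 5 (move_right): buffer="jguqsrvahnkuu" (len 13), cursors c1@4 c2@13 c3@13, authorship ..1........23

Answer: jguqsrvahnkuu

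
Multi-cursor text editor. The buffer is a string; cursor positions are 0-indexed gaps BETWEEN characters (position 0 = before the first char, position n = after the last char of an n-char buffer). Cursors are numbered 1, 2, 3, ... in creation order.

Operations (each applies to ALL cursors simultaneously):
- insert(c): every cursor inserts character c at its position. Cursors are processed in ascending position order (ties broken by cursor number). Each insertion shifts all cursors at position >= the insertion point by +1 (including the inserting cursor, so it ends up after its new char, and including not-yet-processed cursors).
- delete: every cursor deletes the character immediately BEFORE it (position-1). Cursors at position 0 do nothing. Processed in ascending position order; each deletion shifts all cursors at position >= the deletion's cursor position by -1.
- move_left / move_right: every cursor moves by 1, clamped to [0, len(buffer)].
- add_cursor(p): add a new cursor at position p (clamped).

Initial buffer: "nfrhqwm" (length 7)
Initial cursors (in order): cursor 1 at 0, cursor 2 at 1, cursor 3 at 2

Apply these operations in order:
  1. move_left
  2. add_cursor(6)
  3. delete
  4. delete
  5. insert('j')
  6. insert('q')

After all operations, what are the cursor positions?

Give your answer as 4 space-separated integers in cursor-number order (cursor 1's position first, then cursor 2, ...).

After op 1 (move_left): buffer="nfrhqwm" (len 7), cursors c1@0 c2@0 c3@1, authorship .......
After op 2 (add_cursor(6)): buffer="nfrhqwm" (len 7), cursors c1@0 c2@0 c3@1 c4@6, authorship .......
After op 3 (delete): buffer="frhqm" (len 5), cursors c1@0 c2@0 c3@0 c4@4, authorship .....
After op 4 (delete): buffer="frhm" (len 4), cursors c1@0 c2@0 c3@0 c4@3, authorship ....
After op 5 (insert('j')): buffer="jjjfrhjm" (len 8), cursors c1@3 c2@3 c3@3 c4@7, authorship 123...4.
After op 6 (insert('q')): buffer="jjjqqqfrhjqm" (len 12), cursors c1@6 c2@6 c3@6 c4@11, authorship 123123...44.

Answer: 6 6 6 11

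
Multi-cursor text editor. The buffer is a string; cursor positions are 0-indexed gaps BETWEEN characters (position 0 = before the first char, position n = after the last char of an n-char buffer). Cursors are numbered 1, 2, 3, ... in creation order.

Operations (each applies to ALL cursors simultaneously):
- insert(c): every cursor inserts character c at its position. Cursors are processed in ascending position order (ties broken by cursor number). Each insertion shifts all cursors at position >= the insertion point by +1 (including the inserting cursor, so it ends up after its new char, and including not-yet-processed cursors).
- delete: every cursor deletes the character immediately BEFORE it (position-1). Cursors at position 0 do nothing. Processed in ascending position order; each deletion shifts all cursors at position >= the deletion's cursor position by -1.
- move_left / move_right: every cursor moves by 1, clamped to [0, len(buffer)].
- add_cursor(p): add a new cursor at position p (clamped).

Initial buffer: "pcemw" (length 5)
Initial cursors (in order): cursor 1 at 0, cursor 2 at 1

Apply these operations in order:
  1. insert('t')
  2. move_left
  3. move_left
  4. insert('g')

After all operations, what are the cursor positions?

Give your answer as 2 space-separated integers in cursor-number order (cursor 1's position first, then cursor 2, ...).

Answer: 1 3

Derivation:
After op 1 (insert('t')): buffer="tptcemw" (len 7), cursors c1@1 c2@3, authorship 1.2....
After op 2 (move_left): buffer="tptcemw" (len 7), cursors c1@0 c2@2, authorship 1.2....
After op 3 (move_left): buffer="tptcemw" (len 7), cursors c1@0 c2@1, authorship 1.2....
After op 4 (insert('g')): buffer="gtgptcemw" (len 9), cursors c1@1 c2@3, authorship 112.2....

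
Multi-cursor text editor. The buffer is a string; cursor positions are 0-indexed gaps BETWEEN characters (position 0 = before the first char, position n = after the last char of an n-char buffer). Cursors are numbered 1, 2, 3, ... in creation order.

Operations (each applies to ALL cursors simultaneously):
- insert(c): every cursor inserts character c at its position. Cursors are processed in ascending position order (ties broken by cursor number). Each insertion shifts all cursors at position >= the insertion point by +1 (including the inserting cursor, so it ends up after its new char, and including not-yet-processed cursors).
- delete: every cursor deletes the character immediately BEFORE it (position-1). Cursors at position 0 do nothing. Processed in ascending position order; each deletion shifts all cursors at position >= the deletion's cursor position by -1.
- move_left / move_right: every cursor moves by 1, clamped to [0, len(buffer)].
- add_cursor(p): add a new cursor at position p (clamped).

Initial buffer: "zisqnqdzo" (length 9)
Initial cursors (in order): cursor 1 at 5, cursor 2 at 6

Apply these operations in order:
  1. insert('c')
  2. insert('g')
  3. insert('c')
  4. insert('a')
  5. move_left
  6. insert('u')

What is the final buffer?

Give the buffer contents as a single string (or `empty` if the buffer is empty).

Answer: zisqncgcuaqcgcuadzo

Derivation:
After op 1 (insert('c')): buffer="zisqncqcdzo" (len 11), cursors c1@6 c2@8, authorship .....1.2...
After op 2 (insert('g')): buffer="zisqncgqcgdzo" (len 13), cursors c1@7 c2@10, authorship .....11.22...
After op 3 (insert('c')): buffer="zisqncgcqcgcdzo" (len 15), cursors c1@8 c2@12, authorship .....111.222...
After op 4 (insert('a')): buffer="zisqncgcaqcgcadzo" (len 17), cursors c1@9 c2@14, authorship .....1111.2222...
After op 5 (move_left): buffer="zisqncgcaqcgcadzo" (len 17), cursors c1@8 c2@13, authorship .....1111.2222...
After op 6 (insert('u')): buffer="zisqncgcuaqcgcuadzo" (len 19), cursors c1@9 c2@15, authorship .....11111.22222...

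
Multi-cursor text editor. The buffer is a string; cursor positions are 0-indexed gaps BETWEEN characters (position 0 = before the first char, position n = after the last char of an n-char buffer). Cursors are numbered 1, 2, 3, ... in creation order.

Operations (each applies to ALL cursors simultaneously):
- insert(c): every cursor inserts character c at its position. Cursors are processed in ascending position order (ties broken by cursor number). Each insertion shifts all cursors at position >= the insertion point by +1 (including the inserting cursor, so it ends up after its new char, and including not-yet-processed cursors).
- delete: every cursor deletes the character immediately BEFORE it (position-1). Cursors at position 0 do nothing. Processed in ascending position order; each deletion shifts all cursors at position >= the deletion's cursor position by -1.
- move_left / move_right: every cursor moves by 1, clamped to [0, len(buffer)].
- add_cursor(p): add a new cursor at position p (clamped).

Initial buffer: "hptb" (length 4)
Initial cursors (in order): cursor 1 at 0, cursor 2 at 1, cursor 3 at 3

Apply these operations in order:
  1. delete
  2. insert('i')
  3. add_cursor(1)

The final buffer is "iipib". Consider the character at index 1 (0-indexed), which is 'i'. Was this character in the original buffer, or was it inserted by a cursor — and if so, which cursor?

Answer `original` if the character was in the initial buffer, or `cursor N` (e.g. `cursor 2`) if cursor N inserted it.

After op 1 (delete): buffer="pb" (len 2), cursors c1@0 c2@0 c3@1, authorship ..
After op 2 (insert('i')): buffer="iipib" (len 5), cursors c1@2 c2@2 c3@4, authorship 12.3.
After op 3 (add_cursor(1)): buffer="iipib" (len 5), cursors c4@1 c1@2 c2@2 c3@4, authorship 12.3.
Authorship (.=original, N=cursor N): 1 2 . 3 .
Index 1: author = 2

Answer: cursor 2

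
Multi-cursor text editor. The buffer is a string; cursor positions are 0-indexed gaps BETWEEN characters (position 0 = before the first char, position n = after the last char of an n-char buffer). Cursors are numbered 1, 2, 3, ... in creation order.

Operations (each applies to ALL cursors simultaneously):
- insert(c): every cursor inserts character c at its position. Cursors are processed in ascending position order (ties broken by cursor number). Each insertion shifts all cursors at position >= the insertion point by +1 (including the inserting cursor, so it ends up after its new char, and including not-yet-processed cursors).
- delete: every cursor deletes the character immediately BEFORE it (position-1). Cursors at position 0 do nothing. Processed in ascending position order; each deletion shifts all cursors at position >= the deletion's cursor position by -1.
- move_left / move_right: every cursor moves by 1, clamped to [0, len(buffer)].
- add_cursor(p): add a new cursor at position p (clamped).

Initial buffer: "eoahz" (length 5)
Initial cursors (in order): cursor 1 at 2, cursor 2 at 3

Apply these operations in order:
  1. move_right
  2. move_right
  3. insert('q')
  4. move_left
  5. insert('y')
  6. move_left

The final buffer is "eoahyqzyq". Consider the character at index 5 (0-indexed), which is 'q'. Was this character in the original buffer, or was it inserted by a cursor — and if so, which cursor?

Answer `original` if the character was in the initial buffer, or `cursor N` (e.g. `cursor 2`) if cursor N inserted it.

After op 1 (move_right): buffer="eoahz" (len 5), cursors c1@3 c2@4, authorship .....
After op 2 (move_right): buffer="eoahz" (len 5), cursors c1@4 c2@5, authorship .....
After op 3 (insert('q')): buffer="eoahqzq" (len 7), cursors c1@5 c2@7, authorship ....1.2
After op 4 (move_left): buffer="eoahqzq" (len 7), cursors c1@4 c2@6, authorship ....1.2
After op 5 (insert('y')): buffer="eoahyqzyq" (len 9), cursors c1@5 c2@8, authorship ....11.22
After op 6 (move_left): buffer="eoahyqzyq" (len 9), cursors c1@4 c2@7, authorship ....11.22
Authorship (.=original, N=cursor N): . . . . 1 1 . 2 2
Index 5: author = 1

Answer: cursor 1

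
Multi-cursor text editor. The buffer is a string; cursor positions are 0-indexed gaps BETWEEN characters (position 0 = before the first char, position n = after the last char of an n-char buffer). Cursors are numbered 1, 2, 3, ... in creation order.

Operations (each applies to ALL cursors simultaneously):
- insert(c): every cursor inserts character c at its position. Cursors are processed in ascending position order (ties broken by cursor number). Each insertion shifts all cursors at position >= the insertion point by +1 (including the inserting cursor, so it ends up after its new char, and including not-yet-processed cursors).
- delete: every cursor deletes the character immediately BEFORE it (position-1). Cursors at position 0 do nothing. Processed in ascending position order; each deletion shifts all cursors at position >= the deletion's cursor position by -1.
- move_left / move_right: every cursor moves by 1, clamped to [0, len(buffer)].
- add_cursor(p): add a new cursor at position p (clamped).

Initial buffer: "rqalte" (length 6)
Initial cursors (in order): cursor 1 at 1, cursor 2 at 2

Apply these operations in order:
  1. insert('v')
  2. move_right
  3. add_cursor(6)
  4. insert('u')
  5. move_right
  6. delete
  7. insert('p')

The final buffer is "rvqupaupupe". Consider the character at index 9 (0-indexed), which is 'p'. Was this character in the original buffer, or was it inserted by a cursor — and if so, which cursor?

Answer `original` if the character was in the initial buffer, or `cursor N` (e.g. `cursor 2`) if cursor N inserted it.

Answer: cursor 3

Derivation:
After op 1 (insert('v')): buffer="rvqvalte" (len 8), cursors c1@2 c2@4, authorship .1.2....
After op 2 (move_right): buffer="rvqvalte" (len 8), cursors c1@3 c2@5, authorship .1.2....
After op 3 (add_cursor(6)): buffer="rvqvalte" (len 8), cursors c1@3 c2@5 c3@6, authorship .1.2....
After op 4 (insert('u')): buffer="rvquvaulute" (len 11), cursors c1@4 c2@7 c3@9, authorship .1.12.2.3..
After op 5 (move_right): buffer="rvquvaulute" (len 11), cursors c1@5 c2@8 c3@10, authorship .1.12.2.3..
After op 6 (delete): buffer="rvquauue" (len 8), cursors c1@4 c2@6 c3@7, authorship .1.1.23.
After op 7 (insert('p')): buffer="rvqupaupupe" (len 11), cursors c1@5 c2@8 c3@10, authorship .1.11.2233.
Authorship (.=original, N=cursor N): . 1 . 1 1 . 2 2 3 3 .
Index 9: author = 3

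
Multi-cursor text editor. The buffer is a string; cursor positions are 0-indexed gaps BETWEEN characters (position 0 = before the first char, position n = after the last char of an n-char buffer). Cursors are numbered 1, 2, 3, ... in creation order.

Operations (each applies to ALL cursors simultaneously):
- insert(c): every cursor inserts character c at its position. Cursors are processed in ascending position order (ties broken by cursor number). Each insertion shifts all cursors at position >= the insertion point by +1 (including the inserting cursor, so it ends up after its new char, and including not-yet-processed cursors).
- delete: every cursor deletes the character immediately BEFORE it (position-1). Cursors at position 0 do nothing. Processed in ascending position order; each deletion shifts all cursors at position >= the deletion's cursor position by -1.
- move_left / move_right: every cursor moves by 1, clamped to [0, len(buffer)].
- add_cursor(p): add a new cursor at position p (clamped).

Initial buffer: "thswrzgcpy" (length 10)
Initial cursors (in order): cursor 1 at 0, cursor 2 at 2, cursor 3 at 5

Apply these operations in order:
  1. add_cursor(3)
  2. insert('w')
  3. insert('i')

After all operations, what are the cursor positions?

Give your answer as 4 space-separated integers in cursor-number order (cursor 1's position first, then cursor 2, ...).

After op 1 (add_cursor(3)): buffer="thswrzgcpy" (len 10), cursors c1@0 c2@2 c4@3 c3@5, authorship ..........
After op 2 (insert('w')): buffer="wthwswwrwzgcpy" (len 14), cursors c1@1 c2@4 c4@6 c3@9, authorship 1..2.4..3.....
After op 3 (insert('i')): buffer="withwiswiwrwizgcpy" (len 18), cursors c1@2 c2@6 c4@9 c3@13, authorship 11..22.44..33.....

Answer: 2 6 13 9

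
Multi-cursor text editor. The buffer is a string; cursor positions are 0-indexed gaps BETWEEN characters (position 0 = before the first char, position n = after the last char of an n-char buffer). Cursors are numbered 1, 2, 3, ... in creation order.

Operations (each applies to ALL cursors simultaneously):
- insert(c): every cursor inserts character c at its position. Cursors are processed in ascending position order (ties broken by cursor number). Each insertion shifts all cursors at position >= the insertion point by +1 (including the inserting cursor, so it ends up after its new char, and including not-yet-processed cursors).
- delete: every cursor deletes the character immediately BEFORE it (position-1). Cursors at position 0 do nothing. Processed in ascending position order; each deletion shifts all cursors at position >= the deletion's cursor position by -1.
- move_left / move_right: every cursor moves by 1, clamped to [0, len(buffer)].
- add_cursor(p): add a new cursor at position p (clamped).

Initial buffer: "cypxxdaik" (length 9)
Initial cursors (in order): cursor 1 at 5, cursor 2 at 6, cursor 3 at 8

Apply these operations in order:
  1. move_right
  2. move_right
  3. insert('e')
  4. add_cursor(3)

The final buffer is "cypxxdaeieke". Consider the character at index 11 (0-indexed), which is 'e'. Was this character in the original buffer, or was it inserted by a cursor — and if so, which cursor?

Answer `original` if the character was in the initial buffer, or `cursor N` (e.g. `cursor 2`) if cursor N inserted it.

Answer: cursor 3

Derivation:
After op 1 (move_right): buffer="cypxxdaik" (len 9), cursors c1@6 c2@7 c3@9, authorship .........
After op 2 (move_right): buffer="cypxxdaik" (len 9), cursors c1@7 c2@8 c3@9, authorship .........
After op 3 (insert('e')): buffer="cypxxdaeieke" (len 12), cursors c1@8 c2@10 c3@12, authorship .......1.2.3
After op 4 (add_cursor(3)): buffer="cypxxdaeieke" (len 12), cursors c4@3 c1@8 c2@10 c3@12, authorship .......1.2.3
Authorship (.=original, N=cursor N): . . . . . . . 1 . 2 . 3
Index 11: author = 3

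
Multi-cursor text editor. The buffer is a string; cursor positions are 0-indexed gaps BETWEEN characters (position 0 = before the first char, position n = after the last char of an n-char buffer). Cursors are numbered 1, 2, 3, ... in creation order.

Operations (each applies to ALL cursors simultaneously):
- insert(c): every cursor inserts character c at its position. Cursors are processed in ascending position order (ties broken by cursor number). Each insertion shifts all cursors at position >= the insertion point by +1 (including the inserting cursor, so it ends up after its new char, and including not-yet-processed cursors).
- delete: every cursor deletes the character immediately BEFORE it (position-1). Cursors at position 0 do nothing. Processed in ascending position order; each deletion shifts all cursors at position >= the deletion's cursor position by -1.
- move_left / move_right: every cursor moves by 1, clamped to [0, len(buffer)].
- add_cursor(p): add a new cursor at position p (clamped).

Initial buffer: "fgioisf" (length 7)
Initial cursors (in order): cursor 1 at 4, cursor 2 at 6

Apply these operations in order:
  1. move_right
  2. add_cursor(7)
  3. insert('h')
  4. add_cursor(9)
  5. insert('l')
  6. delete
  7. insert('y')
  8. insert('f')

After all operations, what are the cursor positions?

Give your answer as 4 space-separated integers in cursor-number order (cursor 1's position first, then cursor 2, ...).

Answer: 8 18 18 13

Derivation:
After op 1 (move_right): buffer="fgioisf" (len 7), cursors c1@5 c2@7, authorship .......
After op 2 (add_cursor(7)): buffer="fgioisf" (len 7), cursors c1@5 c2@7 c3@7, authorship .......
After op 3 (insert('h')): buffer="fgioihsfhh" (len 10), cursors c1@6 c2@10 c3@10, authorship .....1..23
After op 4 (add_cursor(9)): buffer="fgioihsfhh" (len 10), cursors c1@6 c4@9 c2@10 c3@10, authorship .....1..23
After op 5 (insert('l')): buffer="fgioihlsfhlhll" (len 14), cursors c1@7 c4@11 c2@14 c3@14, authorship .....11..24323
After op 6 (delete): buffer="fgioihsfhh" (len 10), cursors c1@6 c4@9 c2@10 c3@10, authorship .....1..23
After op 7 (insert('y')): buffer="fgioihysfhyhyy" (len 14), cursors c1@7 c4@11 c2@14 c3@14, authorship .....11..24323
After op 8 (insert('f')): buffer="fgioihyfsfhyfhyyff" (len 18), cursors c1@8 c4@13 c2@18 c3@18, authorship .....111..24432323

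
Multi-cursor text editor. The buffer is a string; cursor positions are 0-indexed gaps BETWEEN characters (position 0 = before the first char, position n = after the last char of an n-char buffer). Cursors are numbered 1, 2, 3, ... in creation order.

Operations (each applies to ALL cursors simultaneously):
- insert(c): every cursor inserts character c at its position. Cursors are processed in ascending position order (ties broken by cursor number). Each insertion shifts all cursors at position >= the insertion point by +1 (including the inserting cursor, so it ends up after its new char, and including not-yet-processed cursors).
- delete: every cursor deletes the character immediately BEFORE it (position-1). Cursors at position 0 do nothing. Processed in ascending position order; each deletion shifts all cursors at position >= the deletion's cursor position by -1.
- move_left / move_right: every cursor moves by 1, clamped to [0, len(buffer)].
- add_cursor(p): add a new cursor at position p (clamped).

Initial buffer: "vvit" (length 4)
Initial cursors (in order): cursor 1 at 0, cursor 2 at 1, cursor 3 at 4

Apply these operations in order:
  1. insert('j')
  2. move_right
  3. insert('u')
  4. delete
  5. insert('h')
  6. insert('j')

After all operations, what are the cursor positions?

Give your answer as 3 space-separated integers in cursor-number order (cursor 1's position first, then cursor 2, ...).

Answer: 4 8 13

Derivation:
After op 1 (insert('j')): buffer="jvjvitj" (len 7), cursors c1@1 c2@3 c3@7, authorship 1.2...3
After op 2 (move_right): buffer="jvjvitj" (len 7), cursors c1@2 c2@4 c3@7, authorship 1.2...3
After op 3 (insert('u')): buffer="jvujvuitju" (len 10), cursors c1@3 c2@6 c3@10, authorship 1.12.2..33
After op 4 (delete): buffer="jvjvitj" (len 7), cursors c1@2 c2@4 c3@7, authorship 1.2...3
After op 5 (insert('h')): buffer="jvhjvhitjh" (len 10), cursors c1@3 c2@6 c3@10, authorship 1.12.2..33
After op 6 (insert('j')): buffer="jvhjjvhjitjhj" (len 13), cursors c1@4 c2@8 c3@13, authorship 1.112.22..333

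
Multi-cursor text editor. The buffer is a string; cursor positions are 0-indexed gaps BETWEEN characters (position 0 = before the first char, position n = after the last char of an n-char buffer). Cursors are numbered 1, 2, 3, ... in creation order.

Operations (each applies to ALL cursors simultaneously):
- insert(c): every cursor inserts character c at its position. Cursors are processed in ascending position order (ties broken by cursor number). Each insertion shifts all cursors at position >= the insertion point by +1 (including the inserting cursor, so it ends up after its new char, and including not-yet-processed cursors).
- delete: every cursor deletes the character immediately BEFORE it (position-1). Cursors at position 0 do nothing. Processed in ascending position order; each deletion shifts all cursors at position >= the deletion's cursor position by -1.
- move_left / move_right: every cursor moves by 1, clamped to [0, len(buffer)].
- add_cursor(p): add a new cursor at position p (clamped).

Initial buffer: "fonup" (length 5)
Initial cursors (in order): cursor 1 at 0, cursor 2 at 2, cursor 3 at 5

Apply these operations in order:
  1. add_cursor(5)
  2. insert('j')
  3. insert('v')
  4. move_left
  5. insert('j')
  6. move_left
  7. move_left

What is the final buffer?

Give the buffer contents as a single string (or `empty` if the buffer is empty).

Answer: jjvfojjvnupjjvjjv

Derivation:
After op 1 (add_cursor(5)): buffer="fonup" (len 5), cursors c1@0 c2@2 c3@5 c4@5, authorship .....
After op 2 (insert('j')): buffer="jfojnupjj" (len 9), cursors c1@1 c2@4 c3@9 c4@9, authorship 1..2...34
After op 3 (insert('v')): buffer="jvfojvnupjjvv" (len 13), cursors c1@2 c2@6 c3@13 c4@13, authorship 11..22...3434
After op 4 (move_left): buffer="jvfojvnupjjvv" (len 13), cursors c1@1 c2@5 c3@12 c4@12, authorship 11..22...3434
After op 5 (insert('j')): buffer="jjvfojjvnupjjvjjv" (len 17), cursors c1@2 c2@7 c3@16 c4@16, authorship 111..222...343344
After op 6 (move_left): buffer="jjvfojjvnupjjvjjv" (len 17), cursors c1@1 c2@6 c3@15 c4@15, authorship 111..222...343344
After op 7 (move_left): buffer="jjvfojjvnupjjvjjv" (len 17), cursors c1@0 c2@5 c3@14 c4@14, authorship 111..222...343344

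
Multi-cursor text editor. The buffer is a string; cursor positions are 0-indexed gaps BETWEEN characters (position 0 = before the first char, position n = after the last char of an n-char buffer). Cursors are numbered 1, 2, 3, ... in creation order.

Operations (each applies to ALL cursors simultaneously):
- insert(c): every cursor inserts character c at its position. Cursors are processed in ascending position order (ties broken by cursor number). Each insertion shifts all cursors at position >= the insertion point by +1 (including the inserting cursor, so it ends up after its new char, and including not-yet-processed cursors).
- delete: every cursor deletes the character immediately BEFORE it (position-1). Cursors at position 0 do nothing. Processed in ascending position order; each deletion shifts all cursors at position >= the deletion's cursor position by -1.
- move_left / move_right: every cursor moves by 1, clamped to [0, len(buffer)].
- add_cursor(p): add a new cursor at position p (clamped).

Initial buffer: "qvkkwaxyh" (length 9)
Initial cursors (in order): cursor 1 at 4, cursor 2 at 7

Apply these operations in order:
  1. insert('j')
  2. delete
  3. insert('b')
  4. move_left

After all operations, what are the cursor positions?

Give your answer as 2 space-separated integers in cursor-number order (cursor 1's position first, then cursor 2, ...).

Answer: 4 8

Derivation:
After op 1 (insert('j')): buffer="qvkkjwaxjyh" (len 11), cursors c1@5 c2@9, authorship ....1...2..
After op 2 (delete): buffer="qvkkwaxyh" (len 9), cursors c1@4 c2@7, authorship .........
After op 3 (insert('b')): buffer="qvkkbwaxbyh" (len 11), cursors c1@5 c2@9, authorship ....1...2..
After op 4 (move_left): buffer="qvkkbwaxbyh" (len 11), cursors c1@4 c2@8, authorship ....1...2..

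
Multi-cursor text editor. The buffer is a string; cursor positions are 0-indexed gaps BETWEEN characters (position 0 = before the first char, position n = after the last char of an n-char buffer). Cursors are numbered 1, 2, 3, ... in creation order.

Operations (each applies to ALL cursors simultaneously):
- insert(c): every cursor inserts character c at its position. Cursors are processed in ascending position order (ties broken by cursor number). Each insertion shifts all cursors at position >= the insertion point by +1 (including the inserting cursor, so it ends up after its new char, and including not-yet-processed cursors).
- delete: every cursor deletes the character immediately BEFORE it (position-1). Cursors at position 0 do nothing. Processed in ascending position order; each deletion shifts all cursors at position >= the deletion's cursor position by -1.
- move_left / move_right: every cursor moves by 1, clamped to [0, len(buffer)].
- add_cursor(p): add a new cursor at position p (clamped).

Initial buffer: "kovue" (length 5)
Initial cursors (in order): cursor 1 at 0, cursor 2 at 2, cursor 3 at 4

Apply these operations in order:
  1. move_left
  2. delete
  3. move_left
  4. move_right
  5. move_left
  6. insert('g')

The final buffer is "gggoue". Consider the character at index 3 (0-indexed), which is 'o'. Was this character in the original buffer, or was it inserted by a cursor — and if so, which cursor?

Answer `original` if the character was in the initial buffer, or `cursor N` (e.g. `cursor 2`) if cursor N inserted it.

After op 1 (move_left): buffer="kovue" (len 5), cursors c1@0 c2@1 c3@3, authorship .....
After op 2 (delete): buffer="oue" (len 3), cursors c1@0 c2@0 c3@1, authorship ...
After op 3 (move_left): buffer="oue" (len 3), cursors c1@0 c2@0 c3@0, authorship ...
After op 4 (move_right): buffer="oue" (len 3), cursors c1@1 c2@1 c3@1, authorship ...
After op 5 (move_left): buffer="oue" (len 3), cursors c1@0 c2@0 c3@0, authorship ...
After op 6 (insert('g')): buffer="gggoue" (len 6), cursors c1@3 c2@3 c3@3, authorship 123...
Authorship (.=original, N=cursor N): 1 2 3 . . .
Index 3: author = original

Answer: original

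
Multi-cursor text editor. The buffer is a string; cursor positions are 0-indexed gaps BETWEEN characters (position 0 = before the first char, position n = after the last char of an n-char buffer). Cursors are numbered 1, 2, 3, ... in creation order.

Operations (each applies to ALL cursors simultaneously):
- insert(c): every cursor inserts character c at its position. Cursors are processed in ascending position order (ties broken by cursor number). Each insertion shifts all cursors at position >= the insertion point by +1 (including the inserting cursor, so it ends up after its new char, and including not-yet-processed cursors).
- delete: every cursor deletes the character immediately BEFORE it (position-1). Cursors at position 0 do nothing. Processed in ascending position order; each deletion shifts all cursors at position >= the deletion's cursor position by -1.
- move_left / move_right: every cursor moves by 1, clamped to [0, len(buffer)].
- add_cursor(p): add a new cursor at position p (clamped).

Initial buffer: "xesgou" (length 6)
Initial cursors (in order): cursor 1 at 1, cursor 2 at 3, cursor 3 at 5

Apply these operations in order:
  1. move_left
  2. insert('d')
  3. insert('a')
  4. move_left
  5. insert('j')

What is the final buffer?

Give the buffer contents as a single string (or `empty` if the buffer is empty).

Answer: djaxedjasgdjaou

Derivation:
After op 1 (move_left): buffer="xesgou" (len 6), cursors c1@0 c2@2 c3@4, authorship ......
After op 2 (insert('d')): buffer="dxedsgdou" (len 9), cursors c1@1 c2@4 c3@7, authorship 1..2..3..
After op 3 (insert('a')): buffer="daxedasgdaou" (len 12), cursors c1@2 c2@6 c3@10, authorship 11..22..33..
After op 4 (move_left): buffer="daxedasgdaou" (len 12), cursors c1@1 c2@5 c3@9, authorship 11..22..33..
After op 5 (insert('j')): buffer="djaxedjasgdjaou" (len 15), cursors c1@2 c2@7 c3@12, authorship 111..222..333..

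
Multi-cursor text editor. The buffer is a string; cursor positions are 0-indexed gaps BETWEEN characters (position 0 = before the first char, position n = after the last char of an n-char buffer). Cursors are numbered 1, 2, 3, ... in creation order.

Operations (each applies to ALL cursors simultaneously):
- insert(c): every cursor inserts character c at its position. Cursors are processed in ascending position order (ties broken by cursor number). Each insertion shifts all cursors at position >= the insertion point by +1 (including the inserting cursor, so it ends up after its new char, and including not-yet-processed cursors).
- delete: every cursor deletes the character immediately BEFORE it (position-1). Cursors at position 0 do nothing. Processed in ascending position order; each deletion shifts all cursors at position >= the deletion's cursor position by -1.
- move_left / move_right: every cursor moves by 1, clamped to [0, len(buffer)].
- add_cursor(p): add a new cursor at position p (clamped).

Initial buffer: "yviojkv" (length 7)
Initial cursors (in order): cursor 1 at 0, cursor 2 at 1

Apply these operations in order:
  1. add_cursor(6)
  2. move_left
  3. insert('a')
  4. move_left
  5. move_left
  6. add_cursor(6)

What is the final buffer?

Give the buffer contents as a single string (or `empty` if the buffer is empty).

After op 1 (add_cursor(6)): buffer="yviojkv" (len 7), cursors c1@0 c2@1 c3@6, authorship .......
After op 2 (move_left): buffer="yviojkv" (len 7), cursors c1@0 c2@0 c3@5, authorship .......
After op 3 (insert('a')): buffer="aayviojakv" (len 10), cursors c1@2 c2@2 c3@8, authorship 12.....3..
After op 4 (move_left): buffer="aayviojakv" (len 10), cursors c1@1 c2@1 c3@7, authorship 12.....3..
After op 5 (move_left): buffer="aayviojakv" (len 10), cursors c1@0 c2@0 c3@6, authorship 12.....3..
After op 6 (add_cursor(6)): buffer="aayviojakv" (len 10), cursors c1@0 c2@0 c3@6 c4@6, authorship 12.....3..

Answer: aayviojakv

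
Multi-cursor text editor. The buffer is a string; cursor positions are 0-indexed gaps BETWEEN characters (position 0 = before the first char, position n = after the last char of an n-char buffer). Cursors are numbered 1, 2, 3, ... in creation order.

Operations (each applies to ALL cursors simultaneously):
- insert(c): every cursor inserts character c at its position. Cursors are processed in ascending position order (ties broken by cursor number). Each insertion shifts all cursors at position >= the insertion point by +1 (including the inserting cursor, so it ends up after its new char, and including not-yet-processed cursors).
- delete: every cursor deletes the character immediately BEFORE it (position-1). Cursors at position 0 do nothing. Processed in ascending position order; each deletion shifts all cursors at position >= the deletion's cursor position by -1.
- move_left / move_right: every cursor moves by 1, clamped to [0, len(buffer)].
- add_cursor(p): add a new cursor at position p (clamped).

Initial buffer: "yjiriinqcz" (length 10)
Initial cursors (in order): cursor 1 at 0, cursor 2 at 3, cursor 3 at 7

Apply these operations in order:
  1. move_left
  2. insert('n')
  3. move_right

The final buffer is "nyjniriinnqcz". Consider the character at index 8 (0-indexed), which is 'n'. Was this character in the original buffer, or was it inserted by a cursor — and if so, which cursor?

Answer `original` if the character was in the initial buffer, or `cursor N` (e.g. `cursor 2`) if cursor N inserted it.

Answer: cursor 3

Derivation:
After op 1 (move_left): buffer="yjiriinqcz" (len 10), cursors c1@0 c2@2 c3@6, authorship ..........
After op 2 (insert('n')): buffer="nyjniriinnqcz" (len 13), cursors c1@1 c2@4 c3@9, authorship 1..2....3....
After op 3 (move_right): buffer="nyjniriinnqcz" (len 13), cursors c1@2 c2@5 c3@10, authorship 1..2....3....
Authorship (.=original, N=cursor N): 1 . . 2 . . . . 3 . . . .
Index 8: author = 3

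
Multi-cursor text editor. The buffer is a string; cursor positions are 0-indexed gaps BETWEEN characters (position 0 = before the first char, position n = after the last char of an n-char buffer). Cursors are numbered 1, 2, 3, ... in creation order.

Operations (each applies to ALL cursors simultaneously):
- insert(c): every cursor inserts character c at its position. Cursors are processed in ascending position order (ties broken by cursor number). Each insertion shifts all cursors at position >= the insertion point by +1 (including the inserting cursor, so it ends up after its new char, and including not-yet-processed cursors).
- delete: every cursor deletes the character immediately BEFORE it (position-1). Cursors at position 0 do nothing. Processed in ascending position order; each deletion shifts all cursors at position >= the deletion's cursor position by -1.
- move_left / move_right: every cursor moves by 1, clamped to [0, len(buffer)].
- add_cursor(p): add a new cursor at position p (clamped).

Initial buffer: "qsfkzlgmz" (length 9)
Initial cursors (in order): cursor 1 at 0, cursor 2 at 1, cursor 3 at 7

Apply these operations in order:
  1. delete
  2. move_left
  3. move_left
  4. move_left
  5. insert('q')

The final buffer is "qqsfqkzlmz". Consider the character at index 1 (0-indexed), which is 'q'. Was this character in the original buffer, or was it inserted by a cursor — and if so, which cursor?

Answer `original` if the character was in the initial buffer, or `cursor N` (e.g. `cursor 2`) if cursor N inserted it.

After op 1 (delete): buffer="sfkzlmz" (len 7), cursors c1@0 c2@0 c3@5, authorship .......
After op 2 (move_left): buffer="sfkzlmz" (len 7), cursors c1@0 c2@0 c3@4, authorship .......
After op 3 (move_left): buffer="sfkzlmz" (len 7), cursors c1@0 c2@0 c3@3, authorship .......
After op 4 (move_left): buffer="sfkzlmz" (len 7), cursors c1@0 c2@0 c3@2, authorship .......
After op 5 (insert('q')): buffer="qqsfqkzlmz" (len 10), cursors c1@2 c2@2 c3@5, authorship 12..3.....
Authorship (.=original, N=cursor N): 1 2 . . 3 . . . . .
Index 1: author = 2

Answer: cursor 2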